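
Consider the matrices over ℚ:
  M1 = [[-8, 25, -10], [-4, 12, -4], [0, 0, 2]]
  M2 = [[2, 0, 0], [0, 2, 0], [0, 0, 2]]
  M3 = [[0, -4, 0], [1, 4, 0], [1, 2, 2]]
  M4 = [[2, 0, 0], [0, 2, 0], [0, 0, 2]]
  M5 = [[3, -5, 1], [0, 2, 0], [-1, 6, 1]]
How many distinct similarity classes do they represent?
3 classes: {M1, M3}, {M2, M4}, {M5}

Characteristic polynomials: χ_{M1} = (x - 2)^3, χ_{M2} = (x - 2)^3, χ_{M3} = (x - 2)^3, χ_{M4} = (x - 2)^3, χ_{M5} = (x - 2)^3.

{M1, M3}: invariant factors x - 2, (x - 2)^2.

{M2, M4}: invariant factors x - 2, x - 2, x - 2.

{M5}: invariant factors (x - 2)^3.

Matrices are similar if and only if their invariant-factor lists agree; the partition into similarity classes is {M1, M3}, {M2, M4}, {M5}.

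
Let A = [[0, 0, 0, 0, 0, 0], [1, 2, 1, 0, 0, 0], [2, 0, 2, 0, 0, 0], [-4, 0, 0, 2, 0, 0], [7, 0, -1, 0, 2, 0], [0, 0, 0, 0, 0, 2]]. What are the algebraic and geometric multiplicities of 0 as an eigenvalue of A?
algebraic multiplicity 1, geometric multiplicity 1

The characteristic polynomial is x(x - 2)^5, so the factor x appears with exponent 1: the algebraic multiplicity is 1.

rank(A) = 5, so the eigenspace has dimension 6 - 5 = 1: the geometric multiplicity is 1.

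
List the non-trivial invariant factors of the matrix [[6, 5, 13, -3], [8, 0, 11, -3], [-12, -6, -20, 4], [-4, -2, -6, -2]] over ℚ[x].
x + 4, (x + 4)^3

The Jordan structure of A has elementary divisors (x + 4)^3, (x + 4). Arranging the block sizes at each eigenvalue in decreasing order and taking row products gives the invariant factors.

Invariant factors (smallest first, each dividing the next): x + 4, (x + 4)^3.

Check: the last factor (x + 4)^3 is the minimal polynomial, and the product (x + 4)^4 is the characteristic polynomial.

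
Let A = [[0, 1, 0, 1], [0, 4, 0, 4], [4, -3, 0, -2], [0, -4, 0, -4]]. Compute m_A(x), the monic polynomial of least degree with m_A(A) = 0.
m_A(x) = x^2

The characteristic polynomial factors as x^4. The minimal polynomial is ∏(x - λ)^{k_λ} where k_λ is the size of the largest Jordan block at λ.

For λ = 0: rank(A) = 2, and the largest Jordan block has size 2 (the smallest k with rank(A^k) = rank(A^(k+1))).

So m_A(x) = x^2.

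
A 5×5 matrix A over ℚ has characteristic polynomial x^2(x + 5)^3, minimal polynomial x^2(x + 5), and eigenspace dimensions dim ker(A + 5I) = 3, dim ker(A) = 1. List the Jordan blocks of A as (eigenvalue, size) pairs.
λ = -5: algebraic multiplicity 3 (exponent in χ_A), largest block size 1 (exponent in m_A), 3 blocks (geometric multiplicity). These force block sizes [1, 1, 1].
λ = 0: algebraic multiplicity 2 (exponent in χ_A), largest block size 2 (exponent in m_A), 1 block (geometric multiplicity). This forces block sizes [2].

Jordan blocks: (-5, 1), (-5, 1), (-5, 1), (0, 2)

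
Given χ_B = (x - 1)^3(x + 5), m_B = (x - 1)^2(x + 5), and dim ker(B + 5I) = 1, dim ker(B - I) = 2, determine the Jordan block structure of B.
Jordan blocks: (-5, 1), (1, 2), (1, 1)

λ = -5: algebraic multiplicity 1 (exponent in χ_B), largest block size 1 (exponent in m_B), 1 block (geometric multiplicity). This forces block sizes [1].
λ = 1: algebraic multiplicity 3 (exponent in χ_B), largest block size 2 (exponent in m_B), 2 blocks (geometric multiplicity). These force block sizes [2, 1].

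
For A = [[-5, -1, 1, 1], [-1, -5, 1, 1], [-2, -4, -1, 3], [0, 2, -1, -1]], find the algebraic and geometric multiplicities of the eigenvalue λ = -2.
algebraic multiplicity 2, geometric multiplicity 1

The characteristic polynomial is (x + 2)^2(x + 4)^2, so the factor x + 2 appears with exponent 2: the algebraic multiplicity is 2.

rank(A + 2I) = 3, so the eigenspace has dimension 4 - 3 = 1: the geometric multiplicity is 1.

Since 1 < 2, A is not diagonalizable.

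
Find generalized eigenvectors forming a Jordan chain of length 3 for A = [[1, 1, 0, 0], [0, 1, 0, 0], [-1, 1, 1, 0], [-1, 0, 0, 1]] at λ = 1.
v_1 = [[0, 1, 1, -3]]^T, v_2 = [[1, 0, 1, 0]]^T, v_3 = [[0, 0, -1, -1]]^T

We seek v_1 ∈ ker((A - I)^3) \ ker((A - I)^2), then set v_{i+1} = (A - I) v_i.

One such chain is v_1 = [[0, 1, 1, -3]]^T, v_2 = [[1, 0, 1, 0]]^T, v_3 = [[0, 0, -1, -1]]^T. Check: (A - I) v_3 = [[0, 0, 0, 0]]^T = 0.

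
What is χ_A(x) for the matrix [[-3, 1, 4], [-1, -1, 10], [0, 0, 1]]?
χ_A(x) = (x - 1)(x + 2)^2

xI - A = [[x + 3, -1, -4], [1, x + 1, -10], [0, 0, x - 1]].

Expanding det(xI - A) along the first row:
det(xI - A) = + (x + 3)·det([[x + 1, -10], [0, x - 1]]) - (-1)·det([[1, -10], [0, x - 1]]) + (-4)·det([[1, x + 1], [0, 0]]).

Evaluating gives χ_A(x) = x^3 + 3x^2 - 4 = (x - 1)(x + 2)^2.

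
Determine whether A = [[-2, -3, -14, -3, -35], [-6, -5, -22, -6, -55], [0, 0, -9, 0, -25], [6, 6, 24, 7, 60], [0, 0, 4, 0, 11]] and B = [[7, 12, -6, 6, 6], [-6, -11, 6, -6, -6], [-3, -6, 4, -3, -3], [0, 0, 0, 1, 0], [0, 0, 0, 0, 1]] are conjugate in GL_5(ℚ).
Both have characteristic polynomial (x - 1)^4(x + 2), but the minimal polynomial of A is (x - 1)^2(x + 2) while the minimal polynomial of B is (x - 1)(x + 2). The minimal polynomial is a similarity invariant, so A and B are not similar.

No.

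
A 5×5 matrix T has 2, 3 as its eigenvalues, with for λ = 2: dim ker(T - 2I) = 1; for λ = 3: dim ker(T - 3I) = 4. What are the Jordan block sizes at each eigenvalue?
λ = 2: successive nullity increments [1] count blocks of size ≥ k; block sizes are [1].
λ = 3: successive nullity increments [4] count blocks of size ≥ k; block sizes are [1, 1, 1, 1].

Jordan blocks: (2, 1), (3, 1), (3, 1), (3, 1), (3, 1)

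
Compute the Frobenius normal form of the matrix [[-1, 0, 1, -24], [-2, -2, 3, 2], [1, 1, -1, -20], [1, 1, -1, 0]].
R = [[0, 0, 0, -20], [1, 0, 0, -17], [0, 1, 0, -3], [0, 0, 1, -4]]

The invariant factors of A (the non-unit diagonal entries of the Smith normal form of xI - A over ℚ[x]) are (x + 4)(x^3 + 3x + 5), each dividing the next. The characteristic polynomial is their product, (x + 4)(x^3 + 3x + 5).

The rational canonical form is the block-diagonal matrix of companion matrices C(f_i):
R = [[0, 0, 0, -20], [1, 0, 0, -17], [0, 1, 0, -3], [0, 0, 1, -4]].

Note the characteristic polynomial does not split into linear factors over ℚ, so A has no Jordan form over ℚ; the rational canonical form exists over any field.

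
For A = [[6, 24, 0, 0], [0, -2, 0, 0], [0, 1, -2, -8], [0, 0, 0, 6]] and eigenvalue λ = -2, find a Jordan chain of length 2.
We seek v_1 ∈ ker((A + 2I)^2) \ ker(A + 2I), then set v_{i+1} = (A + 2I) v_i.

One such chain is v_1 = [[-3, 1, 1, 0]]^T, v_2 = [[0, 0, 1, 0]]^T. Check: (A + 2I) v_2 = [[0, 0, 0, 0]]^T = 0.

v_1 = [[-3, 1, 1, 0]]^T, v_2 = [[0, 0, 1, 0]]^T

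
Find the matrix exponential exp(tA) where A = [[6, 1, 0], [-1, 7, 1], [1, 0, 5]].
e^{tA} = [[(2 - t^2)*e^{6*t}/2, t*(t + 2)*e^{6*t}/2, t^2*e^{6*t}/2], [-t*e^{6*t}, (t + 1)*e^{6*t}, t*e^{6*t}], [t*(2 - t)*e^{6*t}/2, t^2*e^{6*t}/2, (t^2/2 - t + 1)*e^{6*t}]]

A has Jordan form J = [[6, 1, 0], [0, 6, 1], [0, 0, 6]] with A = PJP^{-1}, so e^{tA} = P e^{tJ} P^{-1}.

For a Jordan block J_k(λ), e^{tJ_k(λ)} = e^{λt} · (I + tN + t^2 N^2/2! + ... + t^{k-1} N^{k-1}/(k-1)!) where N is the nilpotent superdiagonal part.

Assembling the blocks and conjugating back gives the entries of e^{tA} as shown above.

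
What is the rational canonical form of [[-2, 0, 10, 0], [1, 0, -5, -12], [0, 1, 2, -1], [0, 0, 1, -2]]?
R = [[0, 0, 0, -24], [1, 0, 0, -16], [0, 1, 0, -2], [0, 0, 1, -2]]

The invariant factors of A (the non-unit diagonal entries of the Smith normal form of xI - A over ℚ[x]) are (x + 2)^2(x^2 - 2x + 6), each dividing the next. The characteristic polynomial is their product, (x + 2)^2(x^2 - 2x + 6).

The rational canonical form is the block-diagonal matrix of companion matrices C(f_i):
R = [[0, 0, 0, -24], [1, 0, 0, -16], [0, 1, 0, -2], [0, 0, 1, -2]].

Note the characteristic polynomial does not split into linear factors over ℚ, so A has no Jordan form over ℚ; the rational canonical form exists over any field.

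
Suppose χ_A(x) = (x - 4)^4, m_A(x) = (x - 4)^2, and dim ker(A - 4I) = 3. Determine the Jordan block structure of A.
Jordan blocks: (4, 2), (4, 1), (4, 1)

λ = 4: algebraic multiplicity 4 (exponent in χ_A), largest block size 2 (exponent in m_A), 3 blocks (geometric multiplicity). These force block sizes [2, 1, 1].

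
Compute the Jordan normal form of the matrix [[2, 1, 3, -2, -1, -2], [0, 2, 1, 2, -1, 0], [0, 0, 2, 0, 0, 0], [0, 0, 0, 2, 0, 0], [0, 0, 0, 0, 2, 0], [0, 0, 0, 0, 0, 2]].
J = [[2, 1, 0, 0, 0, 0], [0, 2, 1, 0, 0, 0], [0, 0, 2, 0, 0, 0], [0, 0, 0, 2, 0, 0], [0, 0, 0, 0, 2, 0], [0, 0, 0, 0, 0, 2]]

The characteristic polynomial is det(xI - A) = (x - 2)^6, so the eigenvalues are 2 (algebraic multiplicity 6).

For λ = 2: rank(A - 2I) = 2, rank((A - 2I)^2) = 1, rank((A - 2I)^3) = 0. The eigenspace has dimension 6 - 2 = 4, so there are 4 Jordan blocks; the rank sequence gives block sizes [3, 1, 1, 1].

Assembling the blocks gives the Jordan form J above.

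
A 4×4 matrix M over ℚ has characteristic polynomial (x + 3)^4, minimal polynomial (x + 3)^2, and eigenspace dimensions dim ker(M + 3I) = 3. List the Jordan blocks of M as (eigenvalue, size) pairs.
Jordan blocks: (-3, 2), (-3, 1), (-3, 1)

λ = -3: algebraic multiplicity 4 (exponent in χ_M), largest block size 2 (exponent in m_M), 3 blocks (geometric multiplicity). These force block sizes [2, 1, 1].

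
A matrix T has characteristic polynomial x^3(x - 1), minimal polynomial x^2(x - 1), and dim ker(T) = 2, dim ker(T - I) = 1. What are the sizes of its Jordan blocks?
λ = 0: algebraic multiplicity 3 (exponent in χ_T), largest block size 2 (exponent in m_T), 2 blocks (geometric multiplicity). These force block sizes [2, 1].
λ = 1: algebraic multiplicity 1 (exponent in χ_T), largest block size 1 (exponent in m_T), 1 block (geometric multiplicity). This forces block sizes [1].

Jordan blocks: (0, 2), (0, 1), (1, 1)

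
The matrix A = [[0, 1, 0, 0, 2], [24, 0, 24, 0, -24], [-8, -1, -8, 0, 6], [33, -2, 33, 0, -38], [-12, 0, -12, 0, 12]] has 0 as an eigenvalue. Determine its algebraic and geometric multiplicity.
The characteristic polynomial is x^4(x - 4), so the factor x appears with exponent 4: the algebraic multiplicity is 4.

rank(A) = 3, so the eigenspace has dimension 5 - 3 = 2: the geometric multiplicity is 2.

Since 2 < 4, A is not diagonalizable.

algebraic multiplicity 4, geometric multiplicity 2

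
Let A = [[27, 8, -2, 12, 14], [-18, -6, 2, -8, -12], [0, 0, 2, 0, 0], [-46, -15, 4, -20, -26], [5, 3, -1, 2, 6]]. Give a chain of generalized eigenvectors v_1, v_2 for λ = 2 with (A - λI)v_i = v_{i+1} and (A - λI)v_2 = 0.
We seek v_1 ∈ ker((A - 2I)^2) \ ker(A - 2I), then set v_{i+1} = (A - 2I) v_i.

One such chain is v_1 = [[0, 0, 1, 0, 0]]^T, v_2 = [[-2, 2, 0, 4, -1]]^T. Check: (A - 2I) v_2 = [[0, 0, 0, 0, 0]]^T = 0.

v_1 = [[0, 0, 1, 0, 0]]^T, v_2 = [[-2, 2, 0, 4, -1]]^T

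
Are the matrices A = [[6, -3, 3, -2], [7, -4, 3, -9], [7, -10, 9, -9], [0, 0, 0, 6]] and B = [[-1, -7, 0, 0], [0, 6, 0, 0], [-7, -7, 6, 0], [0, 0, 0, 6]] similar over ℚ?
No.

Both have characteristic polynomial (x - 6)^3(x + 1), but the minimal polynomial of A is (x - 6)^2(x + 1) while the minimal polynomial of B is (x - 6)(x + 1). The minimal polynomial is a similarity invariant, so A and B are not similar.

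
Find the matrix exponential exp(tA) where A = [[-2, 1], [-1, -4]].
A has Jordan form J = [[-3, 1], [0, -3]] with A = PJP^{-1}, so e^{tA} = P e^{tJ} P^{-1}.

For a Jordan block J_k(λ), e^{tJ_k(λ)} = e^{λt} · (I + tN + t^2 N^2/2! + ... + t^{k-1} N^{k-1}/(k-1)!) where N is the nilpotent superdiagonal part.

Assembling the blocks and conjugating back gives the entries of e^{tA} as shown above.

e^{tA} = [[(t + 1)*e^{-3*t}, t*e^{-3*t}], [-t*e^{-3*t}, (1 - t)*e^{-3*t}]]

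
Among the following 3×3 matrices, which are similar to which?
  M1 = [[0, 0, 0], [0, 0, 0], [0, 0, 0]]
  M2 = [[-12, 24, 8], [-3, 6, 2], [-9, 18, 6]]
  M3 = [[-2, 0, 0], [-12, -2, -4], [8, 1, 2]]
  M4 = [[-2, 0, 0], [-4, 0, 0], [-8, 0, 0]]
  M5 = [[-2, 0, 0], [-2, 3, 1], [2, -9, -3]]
Characteristic polynomials: χ_{M1} = x^3, χ_{M2} = x^3, χ_{M3} = x^2(x + 2), χ_{M4} = x^2(x + 2), χ_{M5} = x^2(x + 2).

{M1}: invariant factors x, x, x.

{M2}: invariant factors x, x^2.

{M3, M5}: invariant factors x^2(x + 2).

{M4}: invariant factors x, x(x + 2).

Matrices are similar if and only if their invariant-factor lists agree; the partition into similarity classes is {M1}, {M2}, {M3, M5}, {M4}.

4 classes: {M1}, {M2}, {M3, M5}, {M4}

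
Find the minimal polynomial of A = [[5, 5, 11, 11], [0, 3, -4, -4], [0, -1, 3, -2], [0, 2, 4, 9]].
The characteristic polynomial factors as (x - 5)^4. The minimal polynomial is ∏(x - λ)^{k_λ} where k_λ is the size of the largest Jordan block at λ.

For λ = 5: rank(A - 5I) = 2, and the largest Jordan block has size 3 (the smallest k with rank((A - 5I)^k) = rank((A - 5I)^(k+1))).

So m_A(x) = (x - 5)^3.

m_A(x) = (x - 5)^3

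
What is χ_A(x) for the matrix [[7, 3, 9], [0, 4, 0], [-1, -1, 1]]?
xI - A = [[x - 7, -3, -9], [0, x - 4, 0], [1, 1, x - 1]].

Expanding det(xI - A) along the first row:
det(xI - A) = + (x - 7)·det([[x - 4, 0], [1, x - 1]]) - (-3)·det([[0, 0], [1, x - 1]]) + (-9)·det([[0, x - 4], [1, 1]]).

Evaluating gives χ_A(x) = x^3 - 12x^2 + 48x - 64 = (x - 4)^3.

χ_A(x) = (x - 4)^3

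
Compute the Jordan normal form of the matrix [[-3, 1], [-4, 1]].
J = [[-1, 1], [0, -1]]

The characteristic polynomial is det(xI - A) = (x + 1)^2, so the eigenvalues are -1 (algebraic multiplicity 2).

For λ = -1: rank(A + I) = 1, rank((A + I)^2) = 0. The eigenspace has dimension 2 - 1 = 1, so there is 1 Jordan block; the rank sequence gives block sizes [2].

Assembling the blocks gives the Jordan form J above.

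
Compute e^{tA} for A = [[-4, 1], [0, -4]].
e^{tA} = [[e^{-4*t}, t*e^{-4*t}], [0, e^{-4*t}]]

A has Jordan form J = [[-4, 1], [0, -4]] with A = PJP^{-1}, so e^{tA} = P e^{tJ} P^{-1}.

For a Jordan block J_k(λ), e^{tJ_k(λ)} = e^{λt} · (I + tN + t^2 N^2/2! + ... + t^{k-1} N^{k-1}/(k-1)!) where N is the nilpotent superdiagonal part.

Assembling the blocks and conjugating back gives the entries of e^{tA} as shown above.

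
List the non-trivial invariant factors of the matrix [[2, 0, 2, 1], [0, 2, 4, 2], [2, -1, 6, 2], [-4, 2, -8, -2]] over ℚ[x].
The Jordan structure of A has elementary divisors (x - 2)^2, (x - 2)^2. Arranging the block sizes at each eigenvalue in decreasing order and taking row products gives the invariant factors.

Invariant factors (smallest first, each dividing the next): (x - 2)^2, (x - 2)^2.

Check: the last factor (x - 2)^2 is the minimal polynomial, and the product (x - 2)^4 is the characteristic polynomial.

(x - 2)^2, (x - 2)^2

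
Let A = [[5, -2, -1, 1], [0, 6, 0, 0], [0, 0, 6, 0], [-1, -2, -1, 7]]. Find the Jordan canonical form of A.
J = [[6, 1, 0, 0], [0, 6, 0, 0], [0, 0, 6, 0], [0, 0, 0, 6]]

The characteristic polynomial is det(xI - A) = (x - 6)^4, so the eigenvalues are 6 (algebraic multiplicity 4).

For λ = 6: rank(A - 6I) = 1, rank((A - 6I)^2) = 0. The eigenspace has dimension 4 - 1 = 3, so there are 3 Jordan blocks; the rank sequence gives block sizes [2, 1, 1].

Assembling the blocks gives the Jordan form J above.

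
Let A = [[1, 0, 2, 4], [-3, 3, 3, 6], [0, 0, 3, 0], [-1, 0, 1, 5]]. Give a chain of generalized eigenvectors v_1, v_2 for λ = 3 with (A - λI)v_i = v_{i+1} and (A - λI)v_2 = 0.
We seek v_1 ∈ ker((A - 3I)^2) \ ker(A - 3I), then set v_{i+1} = (A - 3I) v_i.

One such chain is v_1 = [[3, 3, 0, 1]]^T, v_2 = [[-2, -3, 0, -1]]^T. Check: (A - 3I) v_2 = [[0, 0, 0, 0]]^T = 0.

v_1 = [[3, 3, 0, 1]]^T, v_2 = [[-2, -3, 0, -1]]^T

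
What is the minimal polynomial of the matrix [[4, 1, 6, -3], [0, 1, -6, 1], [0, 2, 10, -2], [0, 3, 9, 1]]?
The characteristic polynomial factors as (x - 4)^4. The minimal polynomial is ∏(x - λ)^{k_λ} where k_λ is the size of the largest Jordan block at λ.

For λ = 4: rank(A - 4I) = 2, and the largest Jordan block has size 3 (the smallest k with rank((A - 4I)^k) = rank((A - 4I)^(k+1))).

So m_A(x) = (x - 4)^3.

m_A(x) = (x - 4)^3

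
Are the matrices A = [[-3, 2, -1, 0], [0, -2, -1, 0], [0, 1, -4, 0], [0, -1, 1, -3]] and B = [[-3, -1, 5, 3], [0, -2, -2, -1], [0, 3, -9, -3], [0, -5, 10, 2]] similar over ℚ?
Two matrices over a field are similar if and only if they have the same invariant factors.

Both A and B have characteristic polynomial (x + 3)^4 and minimal polynomial (x + 3)^3. Computing further, both have invariant factors x + 3, (x + 3)^3. Hence A and B are similar.

Yes.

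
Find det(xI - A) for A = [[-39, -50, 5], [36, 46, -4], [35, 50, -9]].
xI - A = [[x + 39, 50, -5], [-36, x - 46, 4], [-35, -50, x + 9]].

Expanding det(xI - A) along the first row:
det(xI - A) = + (x + 39)·det([[x - 46, 4], [-50, x + 9]]) - (50)·det([[-36, 4], [-35, x + 9]]) + (-5)·det([[-36, x - 46], [-35, -50]]).

Evaluating gives χ_A(x) = x^3 + 2x^2 - 32x - 96 = (x - 6)(x + 4)^2.

χ_A(x) = (x - 6)(x + 4)^2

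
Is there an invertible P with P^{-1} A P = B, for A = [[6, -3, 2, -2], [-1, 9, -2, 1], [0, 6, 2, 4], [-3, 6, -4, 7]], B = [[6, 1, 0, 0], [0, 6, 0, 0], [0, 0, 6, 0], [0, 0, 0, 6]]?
No.

Both have characteristic polynomial (x - 6)^4, but the minimal polynomial of A is (x - 6)^3 while the minimal polynomial of B is (x - 6)^2. The minimal polynomial is a similarity invariant, so A and B are not similar.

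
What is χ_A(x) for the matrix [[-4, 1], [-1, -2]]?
χ_A(x) = (x + 3)^2

xI - A = [[x + 4, -1], [1, x + 2]].

Expanding det(xI - A) along the first row:
det(xI - A) = + (x + 4)·det([[x + 2]]) - (-1)·det([[1]]).

Evaluating gives χ_A(x) = x^2 + 6x + 9 = (x + 3)^2.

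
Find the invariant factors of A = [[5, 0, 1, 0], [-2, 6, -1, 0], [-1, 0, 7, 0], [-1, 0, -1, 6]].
x - 6, (x - 6)^3

The Jordan structure of A has elementary divisors (x - 6)^3, (x - 6). Arranging the block sizes at each eigenvalue in decreasing order and taking row products gives the invariant factors.

Invariant factors (smallest first, each dividing the next): x - 6, (x - 6)^3.

Check: the last factor (x - 6)^3 is the minimal polynomial, and the product (x - 6)^4 is the characteristic polynomial.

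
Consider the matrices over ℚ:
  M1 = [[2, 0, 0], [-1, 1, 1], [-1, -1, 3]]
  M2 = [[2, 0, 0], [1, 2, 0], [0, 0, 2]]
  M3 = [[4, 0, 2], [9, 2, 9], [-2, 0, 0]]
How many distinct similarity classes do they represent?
1 class: {M1, M2, M3}

Characteristic polynomials: χ_{M1} = (x - 2)^3, χ_{M2} = (x - 2)^3, χ_{M3} = (x - 2)^3.

{M1, M2, M3}: invariant factors x - 2, (x - 2)^2.

Matrices are similar if and only if their invariant-factor lists agree; the partition into similarity classes is {M1, M2, M3}.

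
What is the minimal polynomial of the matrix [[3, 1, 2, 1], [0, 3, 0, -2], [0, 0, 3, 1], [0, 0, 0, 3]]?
m_A(x) = (x - 3)^2

The characteristic polynomial factors as (x - 3)^4. The minimal polynomial is ∏(x - λ)^{k_λ} where k_λ is the size of the largest Jordan block at λ.

For λ = 3: rank(A - 3I) = 2, and the largest Jordan block has size 2 (the smallest k with rank((A - 3I)^k) = rank((A - 3I)^(k+1))).

So m_A(x) = (x - 3)^2.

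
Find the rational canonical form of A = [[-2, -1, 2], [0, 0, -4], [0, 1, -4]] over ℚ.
R = [[-2, 0, 0], [0, 0, -4], [0, 1, -4]]

The invariant factors of A (the non-unit diagonal entries of the Smith normal form of xI - A over ℚ[x]) are x + 2, (x + 2)^2, each dividing the next. The characteristic polynomial is their product, (x + 2)^3.

The rational canonical form is the block-diagonal matrix of companion matrices C(f_i):
R = [[-2, 0, 0], [0, 0, -4], [0, 1, -4]].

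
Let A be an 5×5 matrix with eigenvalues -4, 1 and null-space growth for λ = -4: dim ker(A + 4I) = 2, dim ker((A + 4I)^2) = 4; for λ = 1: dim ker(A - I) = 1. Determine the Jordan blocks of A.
Jordan blocks: (-4, 2), (-4, 2), (1, 1)

λ = -4: successive nullity increments [2, 2] count blocks of size ≥ k; block sizes are [2, 2].
λ = 1: successive nullity increments [1] count blocks of size ≥ k; block sizes are [1].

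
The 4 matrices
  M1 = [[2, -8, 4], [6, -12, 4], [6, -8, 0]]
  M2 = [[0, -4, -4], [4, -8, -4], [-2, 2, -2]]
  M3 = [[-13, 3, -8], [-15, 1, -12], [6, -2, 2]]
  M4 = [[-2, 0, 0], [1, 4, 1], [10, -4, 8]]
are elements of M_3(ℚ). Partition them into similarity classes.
3 classes: {M1, M2}, {M3}, {M4}

Characteristic polynomials: χ_{M1} = (x + 2)(x + 4)^2, χ_{M2} = (x + 2)(x + 4)^2, χ_{M3} = (x + 2)(x + 4)^2, χ_{M4} = (x - 6)^2(x + 2).

{M1, M2}: invariant factors x + 4, (x + 2)(x + 4).

{M3}: invariant factors (x + 2)(x + 4)^2.

{M4}: invariant factors (x - 6)^2(x + 2).

Matrices are similar if and only if their invariant-factor lists agree; the partition into similarity classes is {M1, M2}, {M3}, {M4}.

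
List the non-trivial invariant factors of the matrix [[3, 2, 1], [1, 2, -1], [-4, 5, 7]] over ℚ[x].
The Jordan structure of A has elementary divisors (x - 4)^3. Arranging the block sizes at each eigenvalue in decreasing order and taking row products gives the invariant factors.

Invariant factors (smallest first, each dividing the next): (x - 4)^3.

Check: the last factor (x - 4)^3 is the minimal polynomial, and the product (x - 4)^3 is the characteristic polynomial.

(x - 4)^3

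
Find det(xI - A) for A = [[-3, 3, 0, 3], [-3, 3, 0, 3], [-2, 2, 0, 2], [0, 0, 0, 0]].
xI - A = [[x + 3, -3, 0, -3], [3, x - 3, 0, -3], [2, -2, x, -2], [0, 0, 0, x]].

Expanding det(xI - A) along the first row:
det(xI - A) = + (x + 3)·det([[x - 3, 0, -3], [-2, x, -2], [0, 0, x]]) - (-3)·det([[3, 0, -3], [2, x, -2], [0, 0, x]]) + (0)·det([[3, x - 3, -3], [2, -2, -2], [0, 0, x]]) - (-3)·det([[3, x - 3, 0], [2, -2, x], [0, 0, 0]]).

Evaluating gives χ_A(x) = x^4.

χ_A(x) = x^4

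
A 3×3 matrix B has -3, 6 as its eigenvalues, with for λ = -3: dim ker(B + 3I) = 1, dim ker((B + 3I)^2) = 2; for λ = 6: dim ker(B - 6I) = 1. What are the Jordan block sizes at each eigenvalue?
Jordan blocks: (-3, 2), (6, 1)

λ = -3: successive nullity increments [1, 1] count blocks of size ≥ k; block sizes are [2].
λ = 6: successive nullity increments [1] count blocks of size ≥ k; block sizes are [1].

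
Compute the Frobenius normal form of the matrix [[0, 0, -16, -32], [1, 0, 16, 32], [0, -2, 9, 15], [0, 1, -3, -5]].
R = [[0, 0, 0, 16], [1, 0, 0, -16], [0, 1, 0, 0], [0, 0, 1, 4]]

The invariant factors of A (the non-unit diagonal entries of the Smith normal form of xI - A over ℚ[x]) are (x - 2)^3(x + 2), each dividing the next. The characteristic polynomial is their product, (x - 2)^3(x + 2).

The rational canonical form is the block-diagonal matrix of companion matrices C(f_i):
R = [[0, 0, 0, 16], [1, 0, 0, -16], [0, 1, 0, 0], [0, 0, 1, 4]].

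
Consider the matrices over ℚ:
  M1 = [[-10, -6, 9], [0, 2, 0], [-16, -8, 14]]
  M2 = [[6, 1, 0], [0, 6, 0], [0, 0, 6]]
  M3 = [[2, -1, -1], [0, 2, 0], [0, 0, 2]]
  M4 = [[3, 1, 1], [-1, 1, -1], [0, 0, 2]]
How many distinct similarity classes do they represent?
Characteristic polynomials: χ_{M1} = (x - 2)^3, χ_{M2} = (x - 6)^3, χ_{M3} = (x - 2)^3, χ_{M4} = (x - 2)^3.

{M1, M3, M4}: invariant factors x - 2, (x - 2)^2.

{M2}: invariant factors x - 6, (x - 6)^2.

Matrices are similar if and only if their invariant-factor lists agree; the partition into similarity classes is {M1, M3, M4}, {M2}.

2 classes: {M1, M3, M4}, {M2}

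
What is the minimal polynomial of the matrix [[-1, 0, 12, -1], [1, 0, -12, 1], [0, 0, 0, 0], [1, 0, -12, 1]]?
m_A(x) = x^2

The characteristic polynomial factors as x^4. The minimal polynomial is ∏(x - λ)^{k_λ} where k_λ is the size of the largest Jordan block at λ.

For λ = 0: rank(A) = 1, and the largest Jordan block has size 2 (the smallest k with rank(A^k) = rank(A^(k+1))).

So m_A(x) = x^2.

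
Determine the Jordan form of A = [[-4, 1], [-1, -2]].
The characteristic polynomial is det(xI - A) = (x + 3)^2, so the eigenvalues are -3 (algebraic multiplicity 2).

For λ = -3: rank(A + 3I) = 1, rank((A + 3I)^2) = 0. The eigenspace has dimension 2 - 1 = 1, so there is 1 Jordan block; the rank sequence gives block sizes [2].

Assembling the blocks gives the Jordan form J above.

J = [[-3, 1], [0, -3]]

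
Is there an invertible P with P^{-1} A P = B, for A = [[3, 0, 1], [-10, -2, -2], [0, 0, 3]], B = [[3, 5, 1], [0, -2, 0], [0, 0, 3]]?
Yes.

Two matrices over a field are similar if and only if they have the same invariant factors.

Both A and B have characteristic polynomial (x - 3)^2(x + 2) and minimal polynomial (x - 3)^2(x + 2). Computing further, both have invariant factors (x - 3)^2(x + 2). Hence A and B are similar.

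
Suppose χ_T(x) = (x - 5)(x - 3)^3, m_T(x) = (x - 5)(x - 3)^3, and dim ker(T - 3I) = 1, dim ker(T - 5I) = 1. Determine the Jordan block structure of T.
λ = 3: algebraic multiplicity 3 (exponent in χ_T), largest block size 3 (exponent in m_T), 1 block (geometric multiplicity). This forces block sizes [3].
λ = 5: algebraic multiplicity 1 (exponent in χ_T), largest block size 1 (exponent in m_T), 1 block (geometric multiplicity). This forces block sizes [1].

Jordan blocks: (3, 3), (5, 1)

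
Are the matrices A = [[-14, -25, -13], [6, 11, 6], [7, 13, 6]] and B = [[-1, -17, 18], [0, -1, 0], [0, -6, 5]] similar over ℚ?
Two matrices over a field are similar if and only if they have the same invariant factors.

Both A and B have characteristic polynomial (x - 5)(x + 1)^2 and minimal polynomial (x - 5)(x + 1)^2. Computing further, both have invariant factors (x - 5)(x + 1)^2. Hence A and B are similar.

Yes.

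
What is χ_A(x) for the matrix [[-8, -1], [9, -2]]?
χ_A(x) = (x + 5)^2

xI - A = [[x + 8, 1], [-9, x + 2]].

Expanding det(xI - A) along the first row:
det(xI - A) = + (x + 8)·det([[x + 2]]) - (1)·det([[-9]]).

Evaluating gives χ_A(x) = x^2 + 10x + 25 = (x + 5)^2.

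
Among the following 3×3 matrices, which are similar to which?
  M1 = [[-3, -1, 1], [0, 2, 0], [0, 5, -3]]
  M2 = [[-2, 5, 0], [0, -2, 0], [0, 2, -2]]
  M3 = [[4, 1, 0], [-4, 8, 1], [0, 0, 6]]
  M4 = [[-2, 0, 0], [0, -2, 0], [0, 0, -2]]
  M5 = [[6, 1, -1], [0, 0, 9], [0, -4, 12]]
Characteristic polynomials: χ_{M1} = (x - 2)(x + 3)^2, χ_{M2} = (x + 2)^3, χ_{M3} = (x - 6)^3, χ_{M4} = (x + 2)^3, χ_{M5} = (x - 6)^3.

{M1}: invariant factors (x - 2)(x + 3)^2.

{M2}: invariant factors x + 2, (x + 2)^2.

{M3, M5}: invariant factors (x - 6)^3.

{M4}: invariant factors x + 2, x + 2, x + 2.

Matrices are similar if and only if their invariant-factor lists agree; the partition into similarity classes is {M1}, {M2}, {M3, M5}, {M4}.

4 classes: {M1}, {M2}, {M3, M5}, {M4}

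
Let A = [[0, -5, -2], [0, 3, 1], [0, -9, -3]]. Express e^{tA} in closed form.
e^{tA} = [[1, t*(3*t - 10)/2, t*(t - 4)/2], [0, 3*t + 1, t], [0, -9*t, 1 - 3*t]]

A has Jordan form J = [[0, 1, 0], [0, 0, 1], [0, 0, 0]] with A = PJP^{-1}, so e^{tA} = P e^{tJ} P^{-1}.

For a Jordan block J_k(λ), e^{tJ_k(λ)} = e^{λt} · (I + tN + t^2 N^2/2! + ... + t^{k-1} N^{k-1}/(k-1)!) where N is the nilpotent superdiagonal part.

Assembling the blocks and conjugating back gives the entries of e^{tA} as shown above.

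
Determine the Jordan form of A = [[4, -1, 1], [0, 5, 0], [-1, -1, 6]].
The characteristic polynomial is det(xI - A) = (x - 5)^3, so the eigenvalues are 5 (algebraic multiplicity 3).

For λ = 5: rank(A - 5I) = 1, rank((A - 5I)^2) = 0. The eigenspace has dimension 3 - 1 = 2, so there are 2 Jordan blocks; the rank sequence gives block sizes [2, 1].

Assembling the blocks gives the Jordan form J above.

J = [[5, 1, 0], [0, 5, 0], [0, 0, 5]]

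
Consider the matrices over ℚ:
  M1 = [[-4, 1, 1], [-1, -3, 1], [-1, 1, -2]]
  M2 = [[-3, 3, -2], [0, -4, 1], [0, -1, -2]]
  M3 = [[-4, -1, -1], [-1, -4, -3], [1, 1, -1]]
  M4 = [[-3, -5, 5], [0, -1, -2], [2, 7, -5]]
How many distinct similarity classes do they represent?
Characteristic polynomials: χ_{M1} = (x + 3)^3, χ_{M2} = (x + 3)^3, χ_{M3} = (x + 3)^3, χ_{M4} = (x + 3)^3.

{M1, M2, M3, M4}: invariant factors (x + 3)^3.

Matrices are similar if and only if their invariant-factor lists agree; the partition into similarity classes is {M1, M2, M3, M4}.

1 class: {M1, M2, M3, M4}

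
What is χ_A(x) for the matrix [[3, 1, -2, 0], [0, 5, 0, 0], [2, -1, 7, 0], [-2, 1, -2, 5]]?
χ_A(x) = (x - 5)^4

xI - A = [[x - 3, -1, 2, 0], [0, x - 5, 0, 0], [-2, 1, x - 7, 0], [2, -1, 2, x - 5]].

Expanding det(xI - A) along the first row:
det(xI - A) = + (x - 3)·det([[x - 5, 0, 0], [1, x - 7, 0], [-1, 2, x - 5]]) - (-1)·det([[0, 0, 0], [-2, x - 7, 0], [2, 2, x - 5]]) + (2)·det([[0, x - 5, 0], [-2, 1, 0], [2, -1, x - 5]]) - (0)·det([[0, x - 5, 0], [-2, 1, x - 7], [2, -1, 2]]).

Evaluating gives χ_A(x) = x^4 - 20x^3 + 150x^2 - 500x + 625 = (x - 5)^4.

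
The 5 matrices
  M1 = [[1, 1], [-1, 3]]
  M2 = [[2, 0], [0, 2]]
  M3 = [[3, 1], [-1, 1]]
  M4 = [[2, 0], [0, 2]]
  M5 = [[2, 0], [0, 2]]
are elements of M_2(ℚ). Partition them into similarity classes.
Characteristic polynomials: χ_{M1} = (x - 2)^2, χ_{M2} = (x - 2)^2, χ_{M3} = (x - 2)^2, χ_{M4} = (x - 2)^2, χ_{M5} = (x - 2)^2.

{M1, M3}: invariant factors (x - 2)^2.

{M2, M4, M5}: invariant factors x - 2, x - 2.

Matrices are similar if and only if their invariant-factor lists agree; the partition into similarity classes is {M1, M3}, {M2, M4, M5}.

2 classes: {M1, M3}, {M2, M4, M5}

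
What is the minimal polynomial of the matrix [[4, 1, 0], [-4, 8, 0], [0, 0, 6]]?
The characteristic polynomial factors as (x - 6)^3. The minimal polynomial is ∏(x - λ)^{k_λ} where k_λ is the size of the largest Jordan block at λ.

For λ = 6: rank(A - 6I) = 1, and the largest Jordan block has size 2 (the smallest k with rank((A - 6I)^k) = rank((A - 6I)^(k+1))).

So m_A(x) = (x - 6)^2.

m_A(x) = (x - 6)^2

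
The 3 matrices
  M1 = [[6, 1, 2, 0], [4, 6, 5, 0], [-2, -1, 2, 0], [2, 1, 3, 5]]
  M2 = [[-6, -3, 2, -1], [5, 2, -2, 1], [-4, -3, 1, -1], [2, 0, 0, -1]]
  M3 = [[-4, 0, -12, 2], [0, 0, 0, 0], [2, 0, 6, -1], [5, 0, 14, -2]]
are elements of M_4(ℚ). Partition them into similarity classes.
Characteristic polynomials: χ_{M1} = (x - 5)^3(x - 4), χ_{M2} = (x + 1)^4, χ_{M3} = x^4.

{M1}: invariant factors x - 5, (x - 5)^2(x - 4).

{M2}: invariant factors x + 1, (x + 1)^3.

{M3}: invariant factors x, x^3.

Matrices are similar if and only if their invariant-factor lists agree; the partition into similarity classes is {M1}, {M2}, {M3}.

3 classes: {M1}, {M2}, {M3}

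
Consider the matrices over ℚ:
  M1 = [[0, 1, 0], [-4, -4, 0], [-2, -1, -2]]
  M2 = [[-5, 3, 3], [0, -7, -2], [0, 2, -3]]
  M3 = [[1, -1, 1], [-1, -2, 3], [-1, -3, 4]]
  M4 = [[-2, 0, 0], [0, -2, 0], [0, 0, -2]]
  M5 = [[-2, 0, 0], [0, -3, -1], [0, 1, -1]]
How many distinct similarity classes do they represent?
Characteristic polynomials: χ_{M1} = (x + 2)^3, χ_{M2} = (x + 5)^3, χ_{M3} = (x - 1)^3, χ_{M4} = (x + 2)^3, χ_{M5} = (x + 2)^3.

{M1, M5}: invariant factors x + 2, (x + 2)^2.

{M2}: invariant factors x + 5, (x + 5)^2.

{M3}: invariant factors (x - 1)^3.

{M4}: invariant factors x + 2, x + 2, x + 2.

Matrices are similar if and only if their invariant-factor lists agree; the partition into similarity classes is {M1, M5}, {M2}, {M3}, {M4}.

4 classes: {M1, M5}, {M2}, {M3}, {M4}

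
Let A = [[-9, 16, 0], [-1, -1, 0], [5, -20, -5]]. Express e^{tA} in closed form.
A has Jordan form J = [[-5, 1, 0], [0, -5, 0], [0, 0, -5]] with A = PJP^{-1}, so e^{tA} = P e^{tJ} P^{-1}.

For a Jordan block J_k(λ), e^{tJ_k(λ)} = e^{λt} · (I + tN + t^2 N^2/2! + ... + t^{k-1} N^{k-1}/(k-1)!) where N is the nilpotent superdiagonal part.

Assembling the blocks and conjugating back gives the entries of e^{tA} as shown above.

e^{tA} = [[(1 - 4*t)*e^{-5*t}, 16*t*e^{-5*t}, 0], [-t*e^{-5*t}, (4*t + 1)*e^{-5*t}, 0], [5*t*e^{-5*t}, -20*t*e^{-5*t}, e^{-5*t}]]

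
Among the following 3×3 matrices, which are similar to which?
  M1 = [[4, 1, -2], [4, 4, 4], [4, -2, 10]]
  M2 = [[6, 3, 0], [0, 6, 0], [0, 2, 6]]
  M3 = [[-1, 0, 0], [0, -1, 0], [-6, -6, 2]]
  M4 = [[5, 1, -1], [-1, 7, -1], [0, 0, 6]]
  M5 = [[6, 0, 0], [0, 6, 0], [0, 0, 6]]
3 classes: {M1, M2, M4}, {M3}, {M5}

Characteristic polynomials: χ_{M1} = (x - 6)^3, χ_{M2} = (x - 6)^3, χ_{M3} = (x - 2)(x + 1)^2, χ_{M4} = (x - 6)^3, χ_{M5} = (x - 6)^3.

{M1, M2, M4}: invariant factors x - 6, (x - 6)^2.

{M3}: invariant factors x + 1, (x - 2)(x + 1).

{M5}: invariant factors x - 6, x - 6, x - 6.

Matrices are similar if and only if their invariant-factor lists agree; the partition into similarity classes is {M1, M2, M4}, {M3}, {M5}.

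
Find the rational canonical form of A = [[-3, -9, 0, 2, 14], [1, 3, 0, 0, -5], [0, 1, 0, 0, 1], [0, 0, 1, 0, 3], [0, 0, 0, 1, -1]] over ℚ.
R = [[0, 0, 0, 0, 1], [1, 0, 0, 0, -3], [0, 1, 0, 0, 1], [0, 0, 1, 0, 3], [0, 0, 0, 1, -1]]

The invariant factors of A (the non-unit diagonal entries of the Smith normal form of xI - A over ℚ[x]) are (x - 1)(x^2 + x - 1)^2, each dividing the next. The characteristic polynomial is their product, (x - 1)(x^2 + x - 1)^2.

The rational canonical form is the block-diagonal matrix of companion matrices C(f_i):
R = [[0, 0, 0, 0, 1], [1, 0, 0, 0, -3], [0, 1, 0, 0, 1], [0, 0, 1, 0, 3], [0, 0, 0, 1, -1]].

Note the characteristic polynomial does not split into linear factors over ℚ, so A has no Jordan form over ℚ; the rational canonical form exists over any field.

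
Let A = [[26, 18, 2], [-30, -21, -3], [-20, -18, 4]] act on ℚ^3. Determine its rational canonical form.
The invariant factors of A (the non-unit diagonal entries of the Smith normal form of xI - A over ℚ[x]) are x - 6, (x - 6)(x + 3), each dividing the next. The characteristic polynomial is their product, (x - 6)^2(x + 3).

The rational canonical form is the block-diagonal matrix of companion matrices C(f_i):
R = [[6, 0, 0], [0, 0, 18], [0, 1, 3]].

R = [[6, 0, 0], [0, 0, 18], [0, 1, 3]]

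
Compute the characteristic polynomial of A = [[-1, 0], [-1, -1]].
χ_A(x) = (x + 1)^2

xI - A = [[x + 1, 0], [1, x + 1]].

Expanding det(xI - A) along the first row:
det(xI - A) = + (x + 1)·det([[x + 1]]) - (0)·det([[1]]).

Evaluating gives χ_A(x) = x^2 + 2x + 1 = (x + 1)^2.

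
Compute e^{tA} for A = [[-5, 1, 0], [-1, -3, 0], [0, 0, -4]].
e^{tA} = [[(1 - t)*e^{-4*t}, t*e^{-4*t}, 0], [-t*e^{-4*t}, (t + 1)*e^{-4*t}, 0], [0, 0, e^{-4*t}]]

A has Jordan form J = [[-4, 1, 0], [0, -4, 0], [0, 0, -4]] with A = PJP^{-1}, so e^{tA} = P e^{tJ} P^{-1}.

For a Jordan block J_k(λ), e^{tJ_k(λ)} = e^{λt} · (I + tN + t^2 N^2/2! + ... + t^{k-1} N^{k-1}/(k-1)!) where N is the nilpotent superdiagonal part.

Assembling the blocks and conjugating back gives the entries of e^{tA} as shown above.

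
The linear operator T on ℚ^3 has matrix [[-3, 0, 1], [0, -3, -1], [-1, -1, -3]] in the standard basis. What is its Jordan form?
J = [[-3, 1, 0], [0, -3, 1], [0, 0, -3]]

The characteristic polynomial is det(xI - A) = (x + 3)^3, so the eigenvalues are -3 (algebraic multiplicity 3).

For λ = -3: rank(A + 3I) = 2, rank((A + 3I)^2) = 1, rank((A + 3I)^3) = 0. The eigenspace has dimension 3 - 2 = 1, so there is 1 Jordan block; the rank sequence gives block sizes [3].

Assembling the blocks gives the Jordan form J above.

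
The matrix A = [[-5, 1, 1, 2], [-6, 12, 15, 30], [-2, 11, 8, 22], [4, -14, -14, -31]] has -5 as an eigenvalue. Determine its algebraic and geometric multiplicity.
algebraic multiplicity 2, geometric multiplicity 1

The characteristic polynomial is (x + 3)^2(x + 5)^2, so the factor x + 5 appears with exponent 2: the algebraic multiplicity is 2.

rank(A + 5I) = 3, so the eigenspace has dimension 4 - 3 = 1: the geometric multiplicity is 1.

Since 1 < 2, A is not diagonalizable.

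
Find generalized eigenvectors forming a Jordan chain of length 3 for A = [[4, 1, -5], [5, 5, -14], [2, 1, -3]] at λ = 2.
v_1 = [[-1, 2, 0]]^T, v_2 = [[0, 1, 0]]^T, v_3 = [[1, 3, 1]]^T

We seek v_1 ∈ ker((A - 2I)^3) \ ker((A - 2I)^2), then set v_{i+1} = (A - 2I) v_i.

One such chain is v_1 = [[-1, 2, 0]]^T, v_2 = [[0, 1, 0]]^T, v_3 = [[1, 3, 1]]^T. Check: (A - 2I) v_3 = [[0, 0, 0]]^T = 0.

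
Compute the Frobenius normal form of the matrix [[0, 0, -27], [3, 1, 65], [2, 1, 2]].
R = [[0, 0, -27], [1, 0, 9], [0, 1, 3]]

The invariant factors of A (the non-unit diagonal entries of the Smith normal form of xI - A over ℚ[x]) are (x - 3)^2(x + 3), each dividing the next. The characteristic polynomial is their product, (x - 3)^2(x + 3).

The rational canonical form is the block-diagonal matrix of companion matrices C(f_i):
R = [[0, 0, -27], [1, 0, 9], [0, 1, 3]].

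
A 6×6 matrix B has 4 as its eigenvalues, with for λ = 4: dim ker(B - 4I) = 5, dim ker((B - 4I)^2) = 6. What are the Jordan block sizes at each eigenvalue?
Jordan blocks: (4, 2), (4, 1), (4, 1), (4, 1), (4, 1)

λ = 4: successive nullity increments [5, 1] count blocks of size ≥ k; block sizes are [2, 1, 1, 1, 1].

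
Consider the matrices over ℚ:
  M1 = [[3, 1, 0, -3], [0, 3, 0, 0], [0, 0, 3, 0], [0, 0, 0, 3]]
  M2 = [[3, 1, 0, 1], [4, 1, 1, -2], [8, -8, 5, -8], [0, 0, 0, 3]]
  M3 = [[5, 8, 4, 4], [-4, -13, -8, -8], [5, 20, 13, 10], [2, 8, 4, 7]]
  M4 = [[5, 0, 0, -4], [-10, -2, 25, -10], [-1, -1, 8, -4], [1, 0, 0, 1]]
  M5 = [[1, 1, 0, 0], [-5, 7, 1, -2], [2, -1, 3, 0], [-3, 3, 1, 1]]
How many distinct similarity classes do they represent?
2 classes: {M1, M3}, {M2, M4, M5}

Characteristic polynomials: χ_{M1} = (x - 3)^4, χ_{M2} = (x - 3)^4, χ_{M3} = (x - 3)^4, χ_{M4} = (x - 3)^4, χ_{M5} = (x - 3)^4.

{M1, M3}: invariant factors x - 3, x - 3, (x - 3)^2.

{M2, M4, M5}: invariant factors x - 3, (x - 3)^3.

Matrices are similar if and only if their invariant-factor lists agree; the partition into similarity classes is {M1, M3}, {M2, M4, M5}.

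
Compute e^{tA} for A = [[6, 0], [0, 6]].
e^{tA} = [[e^{6*t}, 0], [0, e^{6*t}]]

A has Jordan form J = [[6, 0], [0, 6]] with A = PJP^{-1}, so e^{tA} = P e^{tJ} P^{-1}.

For a Jordan block J_k(λ), e^{tJ_k(λ)} = e^{λt} · (I + tN + t^2 N^2/2! + ... + t^{k-1} N^{k-1}/(k-1)!) where N is the nilpotent superdiagonal part.

Assembling the blocks and conjugating back gives the entries of e^{tA} as shown above.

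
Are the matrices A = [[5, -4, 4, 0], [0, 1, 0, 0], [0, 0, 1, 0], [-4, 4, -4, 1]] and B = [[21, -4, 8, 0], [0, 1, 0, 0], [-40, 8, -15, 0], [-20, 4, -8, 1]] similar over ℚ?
Two matrices over a field are similar if and only if they have the same invariant factors.

Both A and B have characteristic polynomial (x - 5)(x - 1)^3 and minimal polynomial (x - 5)(x - 1). Computing further, both have invariant factors x - 1, x - 1, (x - 5)(x - 1). Hence A and B are similar.

Yes.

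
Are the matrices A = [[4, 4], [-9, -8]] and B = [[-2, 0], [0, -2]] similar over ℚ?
No.

Both have characteristic polynomial (x + 2)^2, but the minimal polynomial of A is (x + 2)^2 while the minimal polynomial of B is x + 2. The minimal polynomial is a similarity invariant, so A and B are not similar.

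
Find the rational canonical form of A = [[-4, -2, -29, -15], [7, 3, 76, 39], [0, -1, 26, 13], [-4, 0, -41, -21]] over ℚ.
The invariant factors of A (the non-unit diagonal entries of the Smith normal form of xI - A over ℚ[x]) are (x - 4)(x^3 - 5), each dividing the next. The characteristic polynomial is their product, (x - 4)(x^3 - 5).

The rational canonical form is the block-diagonal matrix of companion matrices C(f_i):
R = [[0, 0, 0, -20], [1, 0, 0, 5], [0, 1, 0, 0], [0, 0, 1, 4]].

Note the characteristic polynomial does not split into linear factors over ℚ, so A has no Jordan form over ℚ; the rational canonical form exists over any field.

R = [[0, 0, 0, -20], [1, 0, 0, 5], [0, 1, 0, 0], [0, 0, 1, 4]]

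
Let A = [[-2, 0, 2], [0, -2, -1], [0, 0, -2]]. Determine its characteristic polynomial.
χ_A(x) = (x + 2)^3

xI - A = [[x + 2, 0, -2], [0, x + 2, 1], [0, 0, x + 2]].

Expanding det(xI - A) along the first row:
det(xI - A) = + (x + 2)·det([[x + 2, 1], [0, x + 2]]) - (0)·det([[0, 1], [0, x + 2]]) + (-2)·det([[0, x + 2], [0, 0]]).

Evaluating gives χ_A(x) = x^3 + 6x^2 + 12x + 8 = (x + 2)^3.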